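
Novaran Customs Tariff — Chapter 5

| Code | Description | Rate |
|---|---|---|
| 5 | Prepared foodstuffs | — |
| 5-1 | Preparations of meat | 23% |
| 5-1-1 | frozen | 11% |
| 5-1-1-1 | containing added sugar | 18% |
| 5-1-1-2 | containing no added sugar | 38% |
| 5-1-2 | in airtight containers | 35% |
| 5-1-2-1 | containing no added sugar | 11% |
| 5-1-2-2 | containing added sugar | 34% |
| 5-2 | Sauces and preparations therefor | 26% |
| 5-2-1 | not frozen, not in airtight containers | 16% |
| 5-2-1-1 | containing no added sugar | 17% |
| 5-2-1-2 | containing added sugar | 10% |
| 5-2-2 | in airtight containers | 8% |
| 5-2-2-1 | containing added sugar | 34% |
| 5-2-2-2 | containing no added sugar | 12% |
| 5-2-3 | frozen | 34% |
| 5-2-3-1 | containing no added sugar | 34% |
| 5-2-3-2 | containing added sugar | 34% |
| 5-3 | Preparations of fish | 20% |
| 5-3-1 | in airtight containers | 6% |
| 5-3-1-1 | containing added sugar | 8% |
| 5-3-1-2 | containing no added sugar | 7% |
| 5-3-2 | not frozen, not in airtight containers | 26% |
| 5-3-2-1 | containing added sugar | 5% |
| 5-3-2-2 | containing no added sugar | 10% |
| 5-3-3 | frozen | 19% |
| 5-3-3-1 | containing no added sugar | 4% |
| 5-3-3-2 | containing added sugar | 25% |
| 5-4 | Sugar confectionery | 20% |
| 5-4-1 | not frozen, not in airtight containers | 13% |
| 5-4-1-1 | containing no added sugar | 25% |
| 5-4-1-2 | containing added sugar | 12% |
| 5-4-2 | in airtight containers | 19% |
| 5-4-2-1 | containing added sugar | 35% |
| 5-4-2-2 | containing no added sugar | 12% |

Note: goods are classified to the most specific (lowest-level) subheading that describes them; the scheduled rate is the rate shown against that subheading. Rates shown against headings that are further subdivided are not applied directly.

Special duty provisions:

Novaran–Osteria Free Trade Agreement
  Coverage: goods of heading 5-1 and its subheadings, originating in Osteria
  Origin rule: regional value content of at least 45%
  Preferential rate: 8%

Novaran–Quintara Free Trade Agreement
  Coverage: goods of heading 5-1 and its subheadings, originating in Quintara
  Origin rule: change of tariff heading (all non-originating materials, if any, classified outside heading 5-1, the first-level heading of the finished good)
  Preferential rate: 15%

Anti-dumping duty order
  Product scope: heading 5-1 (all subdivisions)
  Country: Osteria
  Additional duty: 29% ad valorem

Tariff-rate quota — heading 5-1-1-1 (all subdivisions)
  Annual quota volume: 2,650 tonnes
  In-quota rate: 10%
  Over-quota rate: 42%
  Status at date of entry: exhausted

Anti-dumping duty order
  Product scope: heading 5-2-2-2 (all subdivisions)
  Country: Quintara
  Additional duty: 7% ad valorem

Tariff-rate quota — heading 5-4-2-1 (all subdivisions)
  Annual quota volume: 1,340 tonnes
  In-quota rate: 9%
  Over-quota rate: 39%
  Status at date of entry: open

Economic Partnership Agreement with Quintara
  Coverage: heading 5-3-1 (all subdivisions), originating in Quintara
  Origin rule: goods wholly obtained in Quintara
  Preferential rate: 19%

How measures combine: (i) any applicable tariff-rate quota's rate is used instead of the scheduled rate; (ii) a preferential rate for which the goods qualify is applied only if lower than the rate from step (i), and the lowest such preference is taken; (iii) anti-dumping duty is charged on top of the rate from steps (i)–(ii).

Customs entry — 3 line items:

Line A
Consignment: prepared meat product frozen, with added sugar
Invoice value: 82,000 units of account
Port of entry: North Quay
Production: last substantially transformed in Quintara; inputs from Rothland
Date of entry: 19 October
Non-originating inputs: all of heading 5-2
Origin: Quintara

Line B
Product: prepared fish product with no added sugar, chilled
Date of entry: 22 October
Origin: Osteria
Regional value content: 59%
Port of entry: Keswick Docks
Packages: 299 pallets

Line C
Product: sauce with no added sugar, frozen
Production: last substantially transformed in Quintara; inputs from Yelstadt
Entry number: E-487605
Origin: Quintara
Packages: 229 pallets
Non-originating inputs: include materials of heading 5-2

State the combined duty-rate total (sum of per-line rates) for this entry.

Line A: prepared meat product → 5-1; frozen → 5-1-1; with added sugar → 5-1-1-1. Scheduled 18%. quota on 5-1-1-1 exhausted → over-quota 42%; Quintara agreement on 5-1: CTH met → 15% available; Quintara agreement on 5-3-1: 5-1-1-1 not covered; preferential 15%. → 15%.
Line B: prepared fish product → 5-3; chilled → 5-3-2; with no added sugar → 5-3-2-2. Scheduled 10%. Osteria agreement on 5-1: 5-3-2-2 not covered. → 10%.
Line C: sauce → 5-2; frozen → 5-2-3; with no added sugar → 5-2-3-1. Scheduled 34%. Quintara agreement on 5-1: 5-2-3-1 not covered; Quintara agreement on 5-3-1: 5-2-3-1 not covered. → 34%.
Sum: 15% + 10% + 34% = 59%.

59%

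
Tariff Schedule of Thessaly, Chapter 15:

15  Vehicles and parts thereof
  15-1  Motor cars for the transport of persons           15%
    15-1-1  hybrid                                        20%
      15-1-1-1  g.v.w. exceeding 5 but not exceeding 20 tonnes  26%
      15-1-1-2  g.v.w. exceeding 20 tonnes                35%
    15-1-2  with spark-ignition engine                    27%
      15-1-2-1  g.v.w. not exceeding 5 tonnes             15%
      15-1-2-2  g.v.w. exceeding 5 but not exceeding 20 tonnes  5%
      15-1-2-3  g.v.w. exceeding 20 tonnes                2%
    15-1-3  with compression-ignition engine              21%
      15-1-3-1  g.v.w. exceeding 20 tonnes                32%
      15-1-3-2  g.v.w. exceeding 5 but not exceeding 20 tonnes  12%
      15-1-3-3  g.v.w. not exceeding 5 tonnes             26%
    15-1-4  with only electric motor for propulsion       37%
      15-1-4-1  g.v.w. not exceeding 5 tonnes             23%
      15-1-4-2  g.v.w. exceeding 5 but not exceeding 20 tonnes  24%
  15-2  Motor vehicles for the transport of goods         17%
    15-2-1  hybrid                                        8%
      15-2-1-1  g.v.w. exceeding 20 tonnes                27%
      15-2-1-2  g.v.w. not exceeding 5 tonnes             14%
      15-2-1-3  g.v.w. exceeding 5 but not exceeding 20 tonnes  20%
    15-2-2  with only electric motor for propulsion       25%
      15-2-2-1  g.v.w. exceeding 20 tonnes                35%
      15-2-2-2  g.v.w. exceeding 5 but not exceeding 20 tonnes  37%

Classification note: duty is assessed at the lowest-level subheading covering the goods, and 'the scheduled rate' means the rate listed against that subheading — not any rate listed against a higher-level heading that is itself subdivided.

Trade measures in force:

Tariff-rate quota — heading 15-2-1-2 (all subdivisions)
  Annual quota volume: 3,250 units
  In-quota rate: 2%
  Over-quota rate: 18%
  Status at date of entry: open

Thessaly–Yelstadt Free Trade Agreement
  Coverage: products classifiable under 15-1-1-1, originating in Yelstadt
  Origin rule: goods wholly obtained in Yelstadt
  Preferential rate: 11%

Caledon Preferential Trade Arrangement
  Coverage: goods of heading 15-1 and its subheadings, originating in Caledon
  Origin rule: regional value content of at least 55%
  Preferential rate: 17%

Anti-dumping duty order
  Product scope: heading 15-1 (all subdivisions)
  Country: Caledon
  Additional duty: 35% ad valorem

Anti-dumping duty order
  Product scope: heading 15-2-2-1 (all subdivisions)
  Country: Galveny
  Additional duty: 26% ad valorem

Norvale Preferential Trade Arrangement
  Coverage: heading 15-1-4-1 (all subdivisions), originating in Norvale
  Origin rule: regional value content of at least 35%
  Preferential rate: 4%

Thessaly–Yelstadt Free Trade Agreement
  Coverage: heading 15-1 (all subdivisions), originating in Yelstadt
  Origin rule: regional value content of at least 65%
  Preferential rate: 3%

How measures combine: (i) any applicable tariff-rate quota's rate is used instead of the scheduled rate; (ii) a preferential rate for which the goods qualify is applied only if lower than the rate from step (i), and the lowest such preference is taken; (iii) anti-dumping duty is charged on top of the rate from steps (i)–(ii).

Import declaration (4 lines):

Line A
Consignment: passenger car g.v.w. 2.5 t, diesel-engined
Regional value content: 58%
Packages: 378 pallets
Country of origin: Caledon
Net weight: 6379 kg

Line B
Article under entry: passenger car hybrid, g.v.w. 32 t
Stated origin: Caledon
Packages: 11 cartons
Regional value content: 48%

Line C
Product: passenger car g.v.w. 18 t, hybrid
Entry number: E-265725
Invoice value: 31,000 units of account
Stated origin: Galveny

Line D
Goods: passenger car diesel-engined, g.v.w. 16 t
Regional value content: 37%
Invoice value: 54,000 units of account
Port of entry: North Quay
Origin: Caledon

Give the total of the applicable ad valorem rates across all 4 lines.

195%

Line A: passenger car → 15-1; diesel-engined → 15-1-3; g.v.w. 2.5 t → 15-1-3-3. Scheduled 26%. Caledon agreement on 15-1: RVC ≥ 55% → 17% available; preferential 17%; anti-dumping (Caledon, 15-1): +35%; total 17% + 35% = 52%. → 52%.
Line B: passenger car → 15-1; hybrid → 15-1-1; g.v.w. 32 t → 15-1-1-2. Scheduled 35%. Caledon agreement on 15-1: RVC < 55%; anti-dumping (Caledon, 15-1): +35%; total 35% + 35% = 70%. → 70%.
Line C: passenger car → 15-1; hybrid → 15-1-1; g.v.w. 18 t → 15-1-1-1. Scheduled 26%. No special measure applies. → 26%.
Line D: passenger car → 15-1; diesel-engined → 15-1-3; g.v.w. 16 t → 15-1-3-2. Scheduled 12%. Caledon agreement on 15-1: RVC < 55%; anti-dumping (Caledon, 15-1): +35%; total 12% + 35% = 47%. → 47%.
Sum: 52% + 70% + 26% + 47% = 195%.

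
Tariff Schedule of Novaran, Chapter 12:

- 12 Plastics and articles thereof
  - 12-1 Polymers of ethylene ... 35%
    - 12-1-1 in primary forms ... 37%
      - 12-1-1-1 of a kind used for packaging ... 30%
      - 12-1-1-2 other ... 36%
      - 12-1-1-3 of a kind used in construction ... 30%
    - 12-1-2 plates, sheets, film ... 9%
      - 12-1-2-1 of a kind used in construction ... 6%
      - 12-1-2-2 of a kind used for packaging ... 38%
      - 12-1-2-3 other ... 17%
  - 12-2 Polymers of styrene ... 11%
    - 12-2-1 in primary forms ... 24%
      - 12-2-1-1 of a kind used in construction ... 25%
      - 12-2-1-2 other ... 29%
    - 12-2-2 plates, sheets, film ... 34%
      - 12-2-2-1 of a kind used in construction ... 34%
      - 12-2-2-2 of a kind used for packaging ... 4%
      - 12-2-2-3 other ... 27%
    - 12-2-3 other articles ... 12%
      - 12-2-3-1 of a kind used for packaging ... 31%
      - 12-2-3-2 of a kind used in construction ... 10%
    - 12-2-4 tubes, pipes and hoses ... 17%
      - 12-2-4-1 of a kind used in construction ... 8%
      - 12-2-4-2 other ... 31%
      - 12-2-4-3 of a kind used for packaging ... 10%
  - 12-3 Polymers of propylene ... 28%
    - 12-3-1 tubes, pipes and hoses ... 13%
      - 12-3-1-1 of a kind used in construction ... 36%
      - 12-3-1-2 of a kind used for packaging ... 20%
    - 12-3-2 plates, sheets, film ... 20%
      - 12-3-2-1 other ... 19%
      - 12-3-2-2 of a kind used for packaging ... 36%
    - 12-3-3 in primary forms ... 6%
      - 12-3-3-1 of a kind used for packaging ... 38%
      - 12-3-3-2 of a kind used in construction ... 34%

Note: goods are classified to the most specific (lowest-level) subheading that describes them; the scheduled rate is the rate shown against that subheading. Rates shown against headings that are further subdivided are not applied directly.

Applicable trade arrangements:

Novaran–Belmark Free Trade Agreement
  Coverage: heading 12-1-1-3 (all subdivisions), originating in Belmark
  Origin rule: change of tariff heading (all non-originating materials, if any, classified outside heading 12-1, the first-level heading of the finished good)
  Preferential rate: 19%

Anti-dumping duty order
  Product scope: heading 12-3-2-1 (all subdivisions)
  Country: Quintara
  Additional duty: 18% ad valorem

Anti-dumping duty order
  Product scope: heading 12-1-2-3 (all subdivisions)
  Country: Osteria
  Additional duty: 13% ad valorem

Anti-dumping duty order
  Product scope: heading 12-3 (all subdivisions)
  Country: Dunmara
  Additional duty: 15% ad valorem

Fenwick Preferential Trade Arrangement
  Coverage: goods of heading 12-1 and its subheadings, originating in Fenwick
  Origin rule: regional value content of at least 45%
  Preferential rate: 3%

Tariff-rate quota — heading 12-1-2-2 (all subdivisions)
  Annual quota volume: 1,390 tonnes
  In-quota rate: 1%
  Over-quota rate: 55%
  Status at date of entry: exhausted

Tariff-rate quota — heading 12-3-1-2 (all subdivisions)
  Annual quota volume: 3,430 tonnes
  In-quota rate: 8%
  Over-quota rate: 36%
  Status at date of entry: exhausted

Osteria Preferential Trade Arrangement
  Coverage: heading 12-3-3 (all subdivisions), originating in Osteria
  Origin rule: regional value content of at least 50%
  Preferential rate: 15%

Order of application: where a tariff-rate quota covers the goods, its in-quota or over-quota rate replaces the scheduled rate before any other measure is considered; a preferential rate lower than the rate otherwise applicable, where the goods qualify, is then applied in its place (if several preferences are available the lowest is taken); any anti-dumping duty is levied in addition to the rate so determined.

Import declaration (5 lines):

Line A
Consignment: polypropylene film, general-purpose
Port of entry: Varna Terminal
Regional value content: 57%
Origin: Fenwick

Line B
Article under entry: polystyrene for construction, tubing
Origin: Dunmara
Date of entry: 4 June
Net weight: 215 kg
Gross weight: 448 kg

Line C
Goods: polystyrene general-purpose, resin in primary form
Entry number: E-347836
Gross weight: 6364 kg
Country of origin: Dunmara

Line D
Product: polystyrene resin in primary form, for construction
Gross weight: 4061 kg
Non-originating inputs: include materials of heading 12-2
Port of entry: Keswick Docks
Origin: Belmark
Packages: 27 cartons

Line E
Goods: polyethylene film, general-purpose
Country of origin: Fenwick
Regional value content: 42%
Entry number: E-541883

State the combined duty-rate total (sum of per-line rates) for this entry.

98%

Line A: polypropylene → 12-3; film → 12-3-2; general-purpose → 12-3-2-1. Scheduled 19%. Fenwick agreement on 12-1: 12-3-2-1 not covered. → 19%.
Line B: polystyrene → 12-2; tubing → 12-2-4; for construction → 12-2-4-1. Scheduled 8%. No special measure applies. → 8%.
Line C: polystyrene → 12-2; resin in primary form → 12-2-1; general-purpose → 12-2-1-2. Scheduled 29%. No special measure applies. → 29%.
Line D: polystyrene → 12-2; resin in primary form → 12-2-1; for construction → 12-2-1-1. Scheduled 25%. Belmark agreement on 12-1-1-3: 12-2-1-1 not covered. → 25%.
Line E: polyethylene → 12-1; film → 12-1-2; general-purpose → 12-1-2-3. Scheduled 17%. Fenwick agreement on 12-1: RVC < 45%. → 17%.
Sum: 19% + 8% + 29% + 25% + 17% = 98%.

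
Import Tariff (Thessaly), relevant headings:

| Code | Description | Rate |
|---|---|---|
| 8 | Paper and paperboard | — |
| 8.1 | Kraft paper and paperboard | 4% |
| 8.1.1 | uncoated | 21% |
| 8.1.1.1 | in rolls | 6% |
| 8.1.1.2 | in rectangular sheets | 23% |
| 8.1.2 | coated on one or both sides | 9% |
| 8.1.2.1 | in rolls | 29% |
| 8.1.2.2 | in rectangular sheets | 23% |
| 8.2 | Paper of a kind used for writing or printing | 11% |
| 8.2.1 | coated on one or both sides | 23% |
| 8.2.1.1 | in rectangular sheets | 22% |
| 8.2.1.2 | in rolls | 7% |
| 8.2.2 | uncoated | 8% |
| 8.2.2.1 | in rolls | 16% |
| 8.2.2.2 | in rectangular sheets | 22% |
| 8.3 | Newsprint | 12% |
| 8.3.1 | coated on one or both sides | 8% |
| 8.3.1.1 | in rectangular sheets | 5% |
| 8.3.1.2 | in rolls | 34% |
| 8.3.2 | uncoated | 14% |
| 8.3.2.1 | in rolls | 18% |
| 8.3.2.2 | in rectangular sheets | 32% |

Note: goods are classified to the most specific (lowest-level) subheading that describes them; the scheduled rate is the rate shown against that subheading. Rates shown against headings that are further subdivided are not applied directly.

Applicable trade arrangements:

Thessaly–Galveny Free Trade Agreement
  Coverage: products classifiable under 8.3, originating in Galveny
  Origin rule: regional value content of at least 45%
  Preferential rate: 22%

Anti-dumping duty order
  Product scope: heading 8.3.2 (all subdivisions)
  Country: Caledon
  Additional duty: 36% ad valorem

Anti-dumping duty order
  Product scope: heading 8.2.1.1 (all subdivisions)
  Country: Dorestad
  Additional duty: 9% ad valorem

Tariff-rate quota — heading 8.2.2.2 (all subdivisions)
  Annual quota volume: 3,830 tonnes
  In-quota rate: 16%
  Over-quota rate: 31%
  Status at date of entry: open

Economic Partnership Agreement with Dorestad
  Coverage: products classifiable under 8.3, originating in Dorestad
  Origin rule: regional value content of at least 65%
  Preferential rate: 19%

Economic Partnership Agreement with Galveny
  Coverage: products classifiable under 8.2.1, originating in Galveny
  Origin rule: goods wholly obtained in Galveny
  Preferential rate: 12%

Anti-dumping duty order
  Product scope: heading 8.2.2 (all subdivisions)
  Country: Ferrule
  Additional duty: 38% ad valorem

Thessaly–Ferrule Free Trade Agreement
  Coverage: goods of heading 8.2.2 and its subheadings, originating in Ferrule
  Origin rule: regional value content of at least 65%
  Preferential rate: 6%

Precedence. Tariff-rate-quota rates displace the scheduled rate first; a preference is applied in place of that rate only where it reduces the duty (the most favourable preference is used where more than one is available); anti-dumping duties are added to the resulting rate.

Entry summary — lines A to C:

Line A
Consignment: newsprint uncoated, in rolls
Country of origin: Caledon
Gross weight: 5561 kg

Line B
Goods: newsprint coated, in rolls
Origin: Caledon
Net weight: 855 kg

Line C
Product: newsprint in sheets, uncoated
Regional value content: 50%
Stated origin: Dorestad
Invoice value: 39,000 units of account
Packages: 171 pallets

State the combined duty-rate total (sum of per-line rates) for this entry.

Line A: newsprint → 8.3; uncoated → 8.3.2; in rolls → 8.3.2.1. Scheduled 18%. anti-dumping (Caledon, 8.3.2): +36%; total 18% + 36% = 54%. → 54%.
Line B: newsprint → 8.3; coated → 8.3.1; in rolls → 8.3.1.2. Scheduled 34%. No special measure applies. → 34%.
Line C: newsprint → 8.3; uncoated → 8.3.2; in sheets → 8.3.2.2. Scheduled 32%. Dorestad agreement on 8.3: RVC < 65%. → 32%.
Sum: 54% + 34% + 32% = 120%.

120%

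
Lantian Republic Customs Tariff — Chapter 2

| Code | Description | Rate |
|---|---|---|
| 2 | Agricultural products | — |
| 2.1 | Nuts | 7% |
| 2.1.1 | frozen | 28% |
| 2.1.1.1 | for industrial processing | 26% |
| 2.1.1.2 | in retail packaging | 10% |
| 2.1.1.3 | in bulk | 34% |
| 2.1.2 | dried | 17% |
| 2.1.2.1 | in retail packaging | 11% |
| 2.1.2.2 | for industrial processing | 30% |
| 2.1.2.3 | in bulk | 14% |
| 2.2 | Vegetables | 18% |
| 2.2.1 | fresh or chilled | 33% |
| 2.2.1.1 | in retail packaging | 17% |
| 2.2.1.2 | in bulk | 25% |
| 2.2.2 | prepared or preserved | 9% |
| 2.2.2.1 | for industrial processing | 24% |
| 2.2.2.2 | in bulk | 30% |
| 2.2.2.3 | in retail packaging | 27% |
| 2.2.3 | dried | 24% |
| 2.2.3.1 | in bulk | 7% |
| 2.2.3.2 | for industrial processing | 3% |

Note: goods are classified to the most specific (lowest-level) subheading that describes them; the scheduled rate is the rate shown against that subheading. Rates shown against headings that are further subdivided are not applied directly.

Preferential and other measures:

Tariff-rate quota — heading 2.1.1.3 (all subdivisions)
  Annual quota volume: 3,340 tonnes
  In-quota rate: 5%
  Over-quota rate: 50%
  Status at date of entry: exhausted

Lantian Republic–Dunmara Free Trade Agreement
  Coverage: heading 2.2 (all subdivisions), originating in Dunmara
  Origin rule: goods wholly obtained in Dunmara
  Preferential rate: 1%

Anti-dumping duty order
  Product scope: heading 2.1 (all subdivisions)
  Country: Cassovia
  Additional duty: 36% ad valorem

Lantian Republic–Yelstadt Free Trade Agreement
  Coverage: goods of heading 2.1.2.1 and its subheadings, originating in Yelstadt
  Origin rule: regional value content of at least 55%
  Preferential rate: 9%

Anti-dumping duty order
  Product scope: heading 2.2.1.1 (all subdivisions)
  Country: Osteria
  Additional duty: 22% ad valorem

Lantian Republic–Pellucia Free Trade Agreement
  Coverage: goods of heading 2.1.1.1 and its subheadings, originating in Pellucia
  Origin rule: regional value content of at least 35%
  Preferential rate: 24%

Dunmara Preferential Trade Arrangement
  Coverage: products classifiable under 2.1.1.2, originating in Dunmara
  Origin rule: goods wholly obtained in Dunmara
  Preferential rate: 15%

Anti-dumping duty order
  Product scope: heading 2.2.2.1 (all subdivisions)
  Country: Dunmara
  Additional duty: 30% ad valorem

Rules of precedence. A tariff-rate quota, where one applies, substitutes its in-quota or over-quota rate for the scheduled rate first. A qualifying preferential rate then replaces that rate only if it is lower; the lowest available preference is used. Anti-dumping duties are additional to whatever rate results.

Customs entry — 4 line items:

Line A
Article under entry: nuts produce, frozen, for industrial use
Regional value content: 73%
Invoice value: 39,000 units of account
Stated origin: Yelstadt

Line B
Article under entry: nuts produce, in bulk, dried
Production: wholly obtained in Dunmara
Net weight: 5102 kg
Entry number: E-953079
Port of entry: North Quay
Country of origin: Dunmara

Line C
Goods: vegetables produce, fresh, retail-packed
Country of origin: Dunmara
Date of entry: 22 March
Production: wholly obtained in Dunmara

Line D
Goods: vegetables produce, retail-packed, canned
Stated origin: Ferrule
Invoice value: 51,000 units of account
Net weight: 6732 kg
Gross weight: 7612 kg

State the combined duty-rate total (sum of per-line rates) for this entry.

Line A: nuts → 2.1; frozen → 2.1.1; for industrial use → 2.1.1.1. Scheduled 26%. Yelstadt agreement on 2.1.2.1: 2.1.1.1 not covered. → 26%.
Line B: nuts → 2.1; dried → 2.1.2; in bulk → 2.1.2.3. Scheduled 14%. Dunmara agreement on 2.2: 2.1.2.3 not covered; Dunmara agreement on 2.1.1.2: 2.1.2.3 not covered. → 14%.
Line C: vegetables → 2.2; fresh → 2.2.1; retail-packed → 2.2.1.1. Scheduled 17%. Dunmara agreement on 2.2: wholly obtained → 1% available; Dunmara agreement on 2.1.1.2: 2.2.1.1 not covered; preferential 1%. → 1%.
Line D: vegetables → 2.2; canned → 2.2.2; retail-packed → 2.2.2.3. Scheduled 27%. No special measure applies. → 27%.
Sum: 26% + 14% + 1% + 27% = 68%.

68%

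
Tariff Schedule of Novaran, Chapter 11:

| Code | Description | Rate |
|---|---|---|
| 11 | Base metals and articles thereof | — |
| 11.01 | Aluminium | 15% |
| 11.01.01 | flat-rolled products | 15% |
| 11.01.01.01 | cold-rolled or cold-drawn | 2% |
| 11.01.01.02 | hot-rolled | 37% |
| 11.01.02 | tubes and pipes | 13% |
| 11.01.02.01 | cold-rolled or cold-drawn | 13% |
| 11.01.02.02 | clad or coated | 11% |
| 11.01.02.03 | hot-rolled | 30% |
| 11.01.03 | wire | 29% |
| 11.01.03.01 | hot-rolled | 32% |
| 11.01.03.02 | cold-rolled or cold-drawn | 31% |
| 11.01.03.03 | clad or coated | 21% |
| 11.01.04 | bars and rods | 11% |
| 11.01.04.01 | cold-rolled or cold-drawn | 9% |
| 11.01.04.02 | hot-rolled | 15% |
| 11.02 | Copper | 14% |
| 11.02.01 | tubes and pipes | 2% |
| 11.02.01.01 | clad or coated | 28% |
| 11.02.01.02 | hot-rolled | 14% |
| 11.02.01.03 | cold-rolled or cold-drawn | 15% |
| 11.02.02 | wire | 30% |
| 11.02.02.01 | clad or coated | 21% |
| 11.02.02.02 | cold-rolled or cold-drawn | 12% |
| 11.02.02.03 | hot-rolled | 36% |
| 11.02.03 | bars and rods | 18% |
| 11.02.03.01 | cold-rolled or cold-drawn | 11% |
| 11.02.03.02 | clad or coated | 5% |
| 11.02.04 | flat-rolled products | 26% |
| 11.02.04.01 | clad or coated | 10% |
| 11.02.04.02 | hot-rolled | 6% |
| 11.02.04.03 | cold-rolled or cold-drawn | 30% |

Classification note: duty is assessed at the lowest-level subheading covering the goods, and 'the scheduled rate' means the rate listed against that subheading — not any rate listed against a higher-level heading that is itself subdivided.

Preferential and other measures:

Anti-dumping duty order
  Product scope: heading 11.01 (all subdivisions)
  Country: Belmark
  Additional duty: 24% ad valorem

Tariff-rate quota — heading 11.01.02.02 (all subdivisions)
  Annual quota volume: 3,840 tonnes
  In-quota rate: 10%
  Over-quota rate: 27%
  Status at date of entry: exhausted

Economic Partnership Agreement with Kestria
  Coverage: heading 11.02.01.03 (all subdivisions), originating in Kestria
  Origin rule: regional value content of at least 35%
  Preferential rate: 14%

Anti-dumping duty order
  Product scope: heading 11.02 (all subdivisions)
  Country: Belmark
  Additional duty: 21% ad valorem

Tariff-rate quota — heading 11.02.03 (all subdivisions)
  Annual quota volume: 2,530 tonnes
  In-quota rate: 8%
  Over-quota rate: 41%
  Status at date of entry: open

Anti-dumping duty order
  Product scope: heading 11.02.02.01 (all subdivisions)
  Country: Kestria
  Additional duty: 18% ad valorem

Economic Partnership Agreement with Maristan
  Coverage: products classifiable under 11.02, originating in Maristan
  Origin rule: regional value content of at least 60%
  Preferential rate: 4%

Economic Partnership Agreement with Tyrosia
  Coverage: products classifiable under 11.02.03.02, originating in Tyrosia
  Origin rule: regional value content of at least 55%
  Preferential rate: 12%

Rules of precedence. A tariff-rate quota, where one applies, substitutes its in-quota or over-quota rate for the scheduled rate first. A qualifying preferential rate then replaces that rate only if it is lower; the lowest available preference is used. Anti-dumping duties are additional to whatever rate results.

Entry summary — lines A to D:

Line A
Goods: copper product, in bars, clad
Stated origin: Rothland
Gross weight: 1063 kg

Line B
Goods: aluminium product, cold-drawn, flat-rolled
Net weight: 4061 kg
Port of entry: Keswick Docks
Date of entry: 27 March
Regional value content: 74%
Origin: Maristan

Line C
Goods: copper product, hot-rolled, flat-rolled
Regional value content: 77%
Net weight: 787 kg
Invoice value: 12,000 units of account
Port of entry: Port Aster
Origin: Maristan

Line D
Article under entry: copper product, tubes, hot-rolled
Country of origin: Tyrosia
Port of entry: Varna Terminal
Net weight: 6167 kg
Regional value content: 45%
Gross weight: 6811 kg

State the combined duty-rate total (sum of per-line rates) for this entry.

28%

Line A: copper → 11.02; in bars → 11.02.03; clad → 11.02.03.02. Scheduled 5%. quota on 11.02.03 open → in-quota 8%. → 8%.
Line B: aluminium → 11.01; flat-rolled → 11.01.01; cold-drawn → 11.01.01.01. Scheduled 2%. Maristan agreement on 11.02: 11.01.01.01 not covered. → 2%.
Line C: copper → 11.02; flat-rolled → 11.02.04; hot-rolled → 11.02.04.02. Scheduled 6%. Maristan agreement on 11.02: RVC ≥ 60% → 4% available; preferential 4%. → 4%.
Line D: copper → 11.02; tubes → 11.02.01; hot-rolled → 11.02.01.02. Scheduled 14%. Tyrosia agreement on 11.02.03.02: 11.02.01.02 not covered. → 14%.
Sum: 8% + 2% + 4% + 14% = 28%.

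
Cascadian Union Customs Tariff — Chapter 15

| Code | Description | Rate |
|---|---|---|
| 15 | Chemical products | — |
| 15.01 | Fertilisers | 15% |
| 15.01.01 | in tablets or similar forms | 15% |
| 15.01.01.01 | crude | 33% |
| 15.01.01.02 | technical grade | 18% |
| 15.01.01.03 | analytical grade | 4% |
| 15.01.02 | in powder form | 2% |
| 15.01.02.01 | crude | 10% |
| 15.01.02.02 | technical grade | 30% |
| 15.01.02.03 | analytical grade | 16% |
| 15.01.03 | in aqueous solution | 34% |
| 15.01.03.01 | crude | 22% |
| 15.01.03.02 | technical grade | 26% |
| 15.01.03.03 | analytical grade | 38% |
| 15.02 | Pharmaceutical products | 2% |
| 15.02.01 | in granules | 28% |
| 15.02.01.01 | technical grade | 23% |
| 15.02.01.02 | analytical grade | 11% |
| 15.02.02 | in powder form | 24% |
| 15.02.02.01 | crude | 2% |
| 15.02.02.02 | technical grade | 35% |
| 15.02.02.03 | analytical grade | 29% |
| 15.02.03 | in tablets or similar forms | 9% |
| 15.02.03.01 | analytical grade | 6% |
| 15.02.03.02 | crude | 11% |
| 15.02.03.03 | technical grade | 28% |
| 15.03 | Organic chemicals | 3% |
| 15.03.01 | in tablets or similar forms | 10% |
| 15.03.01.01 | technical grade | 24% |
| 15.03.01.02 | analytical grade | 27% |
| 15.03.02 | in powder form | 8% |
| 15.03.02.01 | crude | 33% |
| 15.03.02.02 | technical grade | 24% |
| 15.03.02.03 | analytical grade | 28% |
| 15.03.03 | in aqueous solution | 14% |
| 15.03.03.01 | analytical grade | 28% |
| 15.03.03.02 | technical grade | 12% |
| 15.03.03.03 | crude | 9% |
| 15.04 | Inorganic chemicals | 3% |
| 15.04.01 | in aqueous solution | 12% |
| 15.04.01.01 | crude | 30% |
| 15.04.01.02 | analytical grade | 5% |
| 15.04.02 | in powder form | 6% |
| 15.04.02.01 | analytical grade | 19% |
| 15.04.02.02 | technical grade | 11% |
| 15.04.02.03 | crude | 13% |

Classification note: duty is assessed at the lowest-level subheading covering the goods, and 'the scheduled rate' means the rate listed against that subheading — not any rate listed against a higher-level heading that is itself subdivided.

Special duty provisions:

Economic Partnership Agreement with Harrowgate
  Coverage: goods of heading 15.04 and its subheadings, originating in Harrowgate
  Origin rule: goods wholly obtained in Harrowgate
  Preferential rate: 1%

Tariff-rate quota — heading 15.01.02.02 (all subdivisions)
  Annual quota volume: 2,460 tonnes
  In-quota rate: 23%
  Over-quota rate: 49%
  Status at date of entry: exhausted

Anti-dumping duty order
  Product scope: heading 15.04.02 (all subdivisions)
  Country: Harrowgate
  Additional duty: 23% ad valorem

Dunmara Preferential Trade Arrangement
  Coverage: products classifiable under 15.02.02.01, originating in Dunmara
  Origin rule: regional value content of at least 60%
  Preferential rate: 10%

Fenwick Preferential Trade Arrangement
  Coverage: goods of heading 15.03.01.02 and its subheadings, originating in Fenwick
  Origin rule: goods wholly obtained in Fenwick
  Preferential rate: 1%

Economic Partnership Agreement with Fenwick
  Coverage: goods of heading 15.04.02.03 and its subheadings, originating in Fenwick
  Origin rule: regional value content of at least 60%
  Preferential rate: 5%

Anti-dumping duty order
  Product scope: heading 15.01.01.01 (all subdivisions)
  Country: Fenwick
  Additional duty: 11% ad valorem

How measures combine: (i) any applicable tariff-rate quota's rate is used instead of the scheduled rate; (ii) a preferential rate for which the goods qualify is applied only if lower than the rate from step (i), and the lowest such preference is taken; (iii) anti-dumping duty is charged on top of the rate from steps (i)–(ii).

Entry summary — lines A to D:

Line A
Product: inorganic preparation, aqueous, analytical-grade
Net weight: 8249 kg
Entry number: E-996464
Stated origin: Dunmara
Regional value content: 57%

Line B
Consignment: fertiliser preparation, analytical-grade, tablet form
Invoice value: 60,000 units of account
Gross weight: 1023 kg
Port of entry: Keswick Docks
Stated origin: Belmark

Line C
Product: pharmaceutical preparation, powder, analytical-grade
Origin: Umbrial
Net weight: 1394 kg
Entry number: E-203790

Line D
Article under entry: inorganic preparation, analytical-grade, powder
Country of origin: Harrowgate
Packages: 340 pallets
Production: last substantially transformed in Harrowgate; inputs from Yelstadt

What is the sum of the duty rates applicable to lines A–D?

Line A: inorganic → 15.04; aqueous → 15.04.01; analytical-grade → 15.04.01.02. Scheduled 5%. Dunmara agreement on 15.02.02.01: 15.04.01.02 not covered. → 5%.
Line B: fertiliser → 15.01; tablet form → 15.01.01; analytical-grade → 15.01.01.03. Scheduled 4%. No special measure applies. → 4%.
Line C: pharmaceutical → 15.02; powder → 15.02.02; analytical-grade → 15.02.02.03. Scheduled 29%. No special measure applies. → 29%.
Line D: inorganic → 15.04; powder → 15.04.02; analytical-grade → 15.04.02.01. Scheduled 19%. Harrowgate agreement on 15.04: not wholly obtained; anti-dumping (Harrowgate, 15.04.02): +23%; total 19% + 23% = 42%. → 42%.
Sum: 5% + 4% + 29% + 42% = 80%.

80%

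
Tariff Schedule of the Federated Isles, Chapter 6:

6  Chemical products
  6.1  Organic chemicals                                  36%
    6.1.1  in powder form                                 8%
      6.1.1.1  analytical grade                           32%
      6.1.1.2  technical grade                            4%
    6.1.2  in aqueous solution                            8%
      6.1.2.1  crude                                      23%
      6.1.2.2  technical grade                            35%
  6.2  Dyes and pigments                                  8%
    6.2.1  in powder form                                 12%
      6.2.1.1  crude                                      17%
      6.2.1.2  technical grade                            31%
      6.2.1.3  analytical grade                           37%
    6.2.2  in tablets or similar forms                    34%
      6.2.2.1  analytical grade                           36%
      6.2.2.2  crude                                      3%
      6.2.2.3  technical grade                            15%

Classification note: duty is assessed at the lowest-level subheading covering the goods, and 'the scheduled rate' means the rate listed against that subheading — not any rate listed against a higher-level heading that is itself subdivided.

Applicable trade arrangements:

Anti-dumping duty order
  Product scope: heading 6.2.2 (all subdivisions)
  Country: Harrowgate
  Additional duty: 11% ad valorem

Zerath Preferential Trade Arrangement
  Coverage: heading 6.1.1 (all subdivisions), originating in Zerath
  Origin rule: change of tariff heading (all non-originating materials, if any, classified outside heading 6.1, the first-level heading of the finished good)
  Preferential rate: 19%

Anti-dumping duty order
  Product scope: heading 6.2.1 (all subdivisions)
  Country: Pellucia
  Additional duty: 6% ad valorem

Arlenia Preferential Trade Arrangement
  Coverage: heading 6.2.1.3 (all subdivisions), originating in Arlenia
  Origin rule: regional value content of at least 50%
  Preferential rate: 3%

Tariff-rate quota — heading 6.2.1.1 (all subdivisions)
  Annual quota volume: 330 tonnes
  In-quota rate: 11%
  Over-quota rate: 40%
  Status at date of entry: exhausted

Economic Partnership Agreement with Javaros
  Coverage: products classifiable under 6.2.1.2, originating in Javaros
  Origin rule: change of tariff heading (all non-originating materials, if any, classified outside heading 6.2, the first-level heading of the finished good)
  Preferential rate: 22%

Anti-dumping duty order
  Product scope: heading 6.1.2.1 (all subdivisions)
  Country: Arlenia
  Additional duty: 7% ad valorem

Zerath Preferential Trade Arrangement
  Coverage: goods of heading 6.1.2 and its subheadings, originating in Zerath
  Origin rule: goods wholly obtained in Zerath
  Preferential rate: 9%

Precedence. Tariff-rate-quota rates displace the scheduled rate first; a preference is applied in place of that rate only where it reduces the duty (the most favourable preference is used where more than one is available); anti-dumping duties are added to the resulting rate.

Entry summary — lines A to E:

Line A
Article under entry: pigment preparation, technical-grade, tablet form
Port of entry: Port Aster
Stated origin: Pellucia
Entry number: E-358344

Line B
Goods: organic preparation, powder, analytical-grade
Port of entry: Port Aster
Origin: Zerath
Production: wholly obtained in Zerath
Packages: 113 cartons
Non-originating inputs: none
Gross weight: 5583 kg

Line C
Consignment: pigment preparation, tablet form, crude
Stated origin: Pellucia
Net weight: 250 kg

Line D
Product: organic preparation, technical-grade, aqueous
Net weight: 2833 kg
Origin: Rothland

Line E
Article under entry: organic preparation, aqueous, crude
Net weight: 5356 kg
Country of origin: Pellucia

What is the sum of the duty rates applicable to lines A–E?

95%

Line A: pigment → 6.2; tablet form → 6.2.2; technical-grade → 6.2.2.3. Scheduled 15%. No special measure applies. → 15%.
Line B: organic → 6.1; powder → 6.1.1; analytical-grade → 6.1.1.1. Scheduled 32%. Zerath agreement on 6.1.1: CTH met → 19% available; Zerath agreement on 6.1.2: 6.1.1.1 not covered; preferential 19%. → 19%.
Line C: pigment → 6.2; tablet form → 6.2.2; crude → 6.2.2.2. Scheduled 3%. No special measure applies. → 3%.
Line D: organic → 6.1; aqueous → 6.1.2; technical-grade → 6.1.2.2. Scheduled 35%. No special measure applies. → 35%.
Line E: organic → 6.1; aqueous → 6.1.2; crude → 6.1.2.1. Scheduled 23%. No special measure applies. → 23%.
Sum: 15% + 19% + 3% + 35% + 23% = 95%.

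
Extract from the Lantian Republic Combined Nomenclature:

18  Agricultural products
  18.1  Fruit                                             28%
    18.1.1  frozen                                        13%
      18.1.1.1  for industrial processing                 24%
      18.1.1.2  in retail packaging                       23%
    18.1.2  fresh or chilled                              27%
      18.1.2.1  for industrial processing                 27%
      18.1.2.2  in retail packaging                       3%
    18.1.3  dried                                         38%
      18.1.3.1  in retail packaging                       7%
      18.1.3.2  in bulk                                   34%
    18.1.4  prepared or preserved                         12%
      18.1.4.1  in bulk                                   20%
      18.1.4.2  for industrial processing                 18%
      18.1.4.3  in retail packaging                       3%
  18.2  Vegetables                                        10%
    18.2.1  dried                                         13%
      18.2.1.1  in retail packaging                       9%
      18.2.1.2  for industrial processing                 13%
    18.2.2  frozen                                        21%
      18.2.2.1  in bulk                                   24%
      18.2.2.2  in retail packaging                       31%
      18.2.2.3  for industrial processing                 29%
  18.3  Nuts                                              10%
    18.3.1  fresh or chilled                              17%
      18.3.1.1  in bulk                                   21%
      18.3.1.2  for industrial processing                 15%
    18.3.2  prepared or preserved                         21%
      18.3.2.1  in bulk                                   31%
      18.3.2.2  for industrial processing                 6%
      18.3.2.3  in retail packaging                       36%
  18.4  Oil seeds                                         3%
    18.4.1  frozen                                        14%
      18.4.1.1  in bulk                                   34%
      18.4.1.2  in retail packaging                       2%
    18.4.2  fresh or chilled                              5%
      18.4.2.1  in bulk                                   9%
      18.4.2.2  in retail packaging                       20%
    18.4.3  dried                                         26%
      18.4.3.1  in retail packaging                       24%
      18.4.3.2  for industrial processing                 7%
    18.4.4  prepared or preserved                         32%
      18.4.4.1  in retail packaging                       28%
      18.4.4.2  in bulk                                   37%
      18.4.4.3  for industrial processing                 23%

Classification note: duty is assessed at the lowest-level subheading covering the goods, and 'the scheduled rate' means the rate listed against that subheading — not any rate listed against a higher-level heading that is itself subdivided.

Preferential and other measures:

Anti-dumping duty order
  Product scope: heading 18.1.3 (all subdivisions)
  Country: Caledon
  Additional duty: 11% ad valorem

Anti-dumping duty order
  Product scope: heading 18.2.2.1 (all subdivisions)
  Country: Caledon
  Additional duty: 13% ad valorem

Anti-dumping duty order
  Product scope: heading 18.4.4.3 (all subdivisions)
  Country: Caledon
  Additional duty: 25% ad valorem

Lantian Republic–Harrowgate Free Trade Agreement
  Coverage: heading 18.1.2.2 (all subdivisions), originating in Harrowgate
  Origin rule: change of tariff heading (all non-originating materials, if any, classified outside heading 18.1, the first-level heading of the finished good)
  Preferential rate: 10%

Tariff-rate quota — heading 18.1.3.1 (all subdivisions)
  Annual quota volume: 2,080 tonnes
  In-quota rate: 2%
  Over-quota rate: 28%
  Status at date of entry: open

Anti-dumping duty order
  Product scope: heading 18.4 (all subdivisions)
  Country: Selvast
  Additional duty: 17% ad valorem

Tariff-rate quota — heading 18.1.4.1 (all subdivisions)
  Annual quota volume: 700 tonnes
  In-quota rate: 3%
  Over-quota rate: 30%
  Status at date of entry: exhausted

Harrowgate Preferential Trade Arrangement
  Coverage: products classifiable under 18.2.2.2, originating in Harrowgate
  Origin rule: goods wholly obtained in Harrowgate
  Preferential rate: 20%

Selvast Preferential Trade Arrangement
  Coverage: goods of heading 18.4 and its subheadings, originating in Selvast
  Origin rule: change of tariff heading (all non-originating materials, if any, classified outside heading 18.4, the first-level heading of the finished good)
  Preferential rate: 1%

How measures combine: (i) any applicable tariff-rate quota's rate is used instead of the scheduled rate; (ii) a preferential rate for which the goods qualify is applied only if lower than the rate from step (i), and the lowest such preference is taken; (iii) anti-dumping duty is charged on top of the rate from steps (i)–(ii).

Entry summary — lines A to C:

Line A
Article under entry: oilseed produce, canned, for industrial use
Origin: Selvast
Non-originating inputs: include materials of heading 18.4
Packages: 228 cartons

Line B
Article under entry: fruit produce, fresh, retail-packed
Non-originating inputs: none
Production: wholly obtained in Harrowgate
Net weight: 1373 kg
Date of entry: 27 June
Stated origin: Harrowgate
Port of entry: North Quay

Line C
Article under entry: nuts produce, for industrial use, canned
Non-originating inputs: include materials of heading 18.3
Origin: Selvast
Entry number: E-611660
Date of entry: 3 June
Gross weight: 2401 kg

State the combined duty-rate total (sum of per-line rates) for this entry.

49%

Line A: oilseed → 18.4; canned → 18.4.4; for industrial use → 18.4.4.3. Scheduled 23%. Selvast agreement on 18.4: CTH not met; anti-dumping (Selvast, 18.4): +17%; total 23% + 17% = 40%. → 40%.
Line B: fruit → 18.1; fresh → 18.1.2; retail-packed → 18.1.2.2. Scheduled 3%. Harrowgate agreement on 18.1.2.2: CTH met → 10% available; Harrowgate agreement on 18.2.2.2: 18.1.2.2 not covered; preference 10% not lower than 3% → no reduction. → 3%.
Line C: nuts → 18.3; canned → 18.3.2; for industrial use → 18.3.2.2. Scheduled 6%. Selvast agreement on 18.4: 18.3.2.2 not covered. → 6%.
Sum: 40% + 3% + 6% = 49%.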